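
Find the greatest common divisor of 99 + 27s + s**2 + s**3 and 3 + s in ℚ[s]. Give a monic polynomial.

Apply the Euclidean algorithm:
  s**3 + s**2 + 27s + 99 = (s**2 - 2s + 33)(s + 3) + (0)
The last nonzero remainder s + 3 is already monic.

3 + s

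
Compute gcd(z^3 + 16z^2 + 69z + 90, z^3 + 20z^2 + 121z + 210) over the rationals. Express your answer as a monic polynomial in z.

z^2 + 13z + 30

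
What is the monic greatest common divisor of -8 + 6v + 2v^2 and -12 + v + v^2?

Apply the Euclidean algorithm:
  2v^2 + 6v - 8 = (2)(v^2 + v - 12) + (4v + 16)
  v^2 + v - 12 = ((1/4)v - 3/4)(4v + 16) + (0)
Last nonzero remainder: 4v + 16. Dividing through by 4 gives the monic gcd v + 4.

4 + v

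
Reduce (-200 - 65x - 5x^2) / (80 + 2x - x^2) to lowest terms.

By polynomial division,
  -5x^2 - 65x - 200 = (5)(-x^2 + 2x + 80) + (-75x - 600)
  -x^2 + 2x + 80 = ((1/75)x - 2/15)(-75x - 600) + (0)
Last nonzero remainder: -75x - 600. Dividing through by -75 gives the monic gcd x + 8.
Cancel x + 8 from numerator and denominator to get the reduced form.

(25 + 5x)/(-10 + x)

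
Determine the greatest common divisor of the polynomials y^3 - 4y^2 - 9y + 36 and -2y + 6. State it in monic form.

Repeated division with remainder:
  y^3 - 4y^2 - 9y + 36 = (-(1/2)y^2 + (1/2)y + 6)(-2y + 6) + (0)
Last nonzero remainder: -2y + 6. Dividing through by -2 gives the monic gcd y - 3.

y - 3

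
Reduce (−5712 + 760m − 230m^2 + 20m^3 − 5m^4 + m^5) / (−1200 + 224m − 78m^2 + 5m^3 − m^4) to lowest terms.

By polynomial division,
  m^5 − 5m^4 + 20m^3 − 230m^2 + 760m − 5712 = (−m)(−m^4 + 5m^3 − 78m^2 + 224m − 1200) + (−58m^3 − 6m^2 − 440m − 5712)
  −m^4 + 5m^3 − 78m^2 + 224m − 1200 = ((1/58)m − 74/841)(−58m^3 − 6m^2 − 440m − 5712) + (−(59662/841)m^2 + (238648/841)m − 1431888/841)
  −58m^3 − 6m^2 − 440m − 5712 = ((24389/29831)m + 100079/29831)(−(59662/841)m^2 + (238648/841)m − 1431888/841) + (0)
Last nonzero remainder: −(59662/841)m^2 + (238648/841)m − 1431888/841. Dividing through by −59662/841 gives the monic gcd m^2 − 4m + 24.
Cancel m^2 − 4m + 24 from numerator and denominator to get the reduced form.

(238 + 8m + m^2 − m^3)/(50 − m + m^2)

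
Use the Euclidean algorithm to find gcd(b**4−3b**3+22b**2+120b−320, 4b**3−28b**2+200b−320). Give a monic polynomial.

By polynomial division,
  b**4−3b**3+22b**2+120b−320 = ((1/4)b+1)(4b**3−28b**2+200b−320) + (0)
Last nonzero remainder: 4b**3−28b**2+200b−320. Dividing through by 4 gives the monic gcd b**3−7b**2+50b−80.

b**3−7b**2+50b−80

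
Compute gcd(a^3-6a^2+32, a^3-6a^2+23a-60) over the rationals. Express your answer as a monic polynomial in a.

Repeated division with remainder:
  a^3-6a^2+32 = (a^3-6a^2+23a-60) + (-23a+92)
  a^3-6a^2+23a-60 = (-(1/23)a^2+(2/23)a-15/23)(-23a+92) + (0)
Last nonzero remainder: -23a+92. Dividing through by -23 gives the monic gcd a-4.

a-4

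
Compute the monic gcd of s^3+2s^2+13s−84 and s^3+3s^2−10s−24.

By polynomial division,
  s^3+2s^2+13s−84 = (s^3+3s^2−10s−24) + (−s^2+23s−60)
  s^3+3s^2−10s−24 = (−s−26)(−s^2+23s−60) + (528s−1584)
  −s^2+23s−60 = (−(1/528)s+5/132)(528s−1584) + (0)
Last nonzero remainder: 528s−1584. Dividing through by 528 gives the monic gcd s−3.

s−3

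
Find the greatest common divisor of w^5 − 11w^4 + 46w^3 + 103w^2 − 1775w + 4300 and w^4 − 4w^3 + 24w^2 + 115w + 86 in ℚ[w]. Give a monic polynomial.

w^2 − 7w + 43

Repeated division with remainder:
  w^5 − 11w^4 + 46w^3 + 103w^2 − 1775w + 4300 = (w − 7)(w^4 − 4w^3 + 24w^2 + 115w + 86) + (−6w^3 + 156w^2 − 1056w + 4902)
  w^4 − 4w^3 + 24w^2 + 115w + 86 = (−(1/6)w − 11/3)(−6w^3 + 156w^2 − 1056w + 4902) + (420w^2 − 2940w + 18060)
  −6w^3 + 156w^2 − 1056w + 4902 = (−(1/70)w + 19/70)(420w^2 − 2940w + 18060) + (0)
Last nonzero remainder: 420w^2 − 2940w + 18060. Dividing through by 420 gives the monic gcd w^2 − 7w + 43.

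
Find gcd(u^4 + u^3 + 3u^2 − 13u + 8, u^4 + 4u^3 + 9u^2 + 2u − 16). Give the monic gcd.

Euclidean algorithm in ℚ[u]:
  u^4 + u^3 + 3u^2 − 13u + 8 = (u^4 + 4u^3 + 9u^2 + 2u − 16) + (−3u^3 − 6u^2 − 15u + 24)
  u^4 + 4u^3 + 9u^2 + 2u − 16 = (−(1/3)u − 2/3)(−3u^3 − 6u^2 − 15u + 24) + (0)
Last nonzero remainder: −3u^3 − 6u^2 − 15u + 24. Dividing through by −3 gives the monic gcd u^3 + 2u^2 + 5u − 8.

u^3 + 2u^2 + 5u − 8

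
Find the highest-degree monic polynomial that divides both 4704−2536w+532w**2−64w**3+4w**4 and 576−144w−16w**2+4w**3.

24−10w+w**2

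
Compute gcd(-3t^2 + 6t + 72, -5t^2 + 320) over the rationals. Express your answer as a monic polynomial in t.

1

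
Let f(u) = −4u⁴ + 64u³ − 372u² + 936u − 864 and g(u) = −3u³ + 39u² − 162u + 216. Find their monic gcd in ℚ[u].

u³ − 13u² + 54u − 72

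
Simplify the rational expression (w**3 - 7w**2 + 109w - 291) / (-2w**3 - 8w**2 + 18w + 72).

(-w**2 + 4w - 97)/(2w**2 + 14w + 24)

Euclidean algorithm in ℚ[w]:
  w**3 - 7w**2 + 109w - 291 = (-1/2)(-2w**3 - 8w**2 + 18w + 72) + (-11w**2 + 118w - 255)
  -2w**3 - 8w**2 + 18w + 72 = ((2/11)w + 324/121)(-11w**2 + 118w - 255) + (-(30444/121)w + 91332/121)
  -11w**2 + 118w - 255 = ((1331/30444)w - 10285/30444)(-(30444/121)w + 91332/121) + (0)
Last nonzero remainder: -(30444/121)w + 91332/121. Dividing through by -30444/121 gives the monic gcd w - 3.
Cancel w - 3 from numerator and denominator to get the reduced form.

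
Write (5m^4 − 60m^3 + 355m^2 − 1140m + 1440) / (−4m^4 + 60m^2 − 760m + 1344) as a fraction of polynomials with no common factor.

Repeated division with remainder:
  5m^4 − 60m^3 + 355m^2 − 1140m + 1440 = (−5/4)(−4m^4 + 60m^2 − 760m + 1344) + (−60m^3 + 430m^2 − 2090m + 3120)
  −4m^4 + 60m^2 − 760m + 1344 = ((1/15)m + 43/90)(−60m^3 + 430m^2 − 2090m + 3120) + (−(55/9)m^2 + (275/9)m − 440/3)
  −60m^3 + 430m^2 − 2090m + 3120 = ((108/11)m − 234/11)(−(55/9)m^2 + (275/9)m − 440/3) + (0)
Last nonzero remainder: −(55/9)m^2 + (275/9)m − 440/3. Dividing through by −55/9 gives the monic gcd m^2 − 5m + 24.
Cancel m^2 − 5m + 24 from numerator and denominator to get the reduced form.

(−5m^2 + 35m − 60)/(4m^2 + 20m − 56)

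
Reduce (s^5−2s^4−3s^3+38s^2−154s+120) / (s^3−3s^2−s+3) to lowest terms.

(s^3+2s^2+2s+40)/(s+1)

By polynomial division,
  s^5−2s^4−3s^3+38s^2−154s+120 = (s^2+s+1)(s^3−3s^2−s+3) + (39s^2−156s+117)
  s^3−3s^2−s+3 = ((1/39)s+1/39)(39s^2−156s+117) + (0)
Last nonzero remainder: 39s^2−156s+117. Dividing through by 39 gives the monic gcd s^2−4s+3.
Cancel s^2−4s+3 from numerator and denominator to get the reduced form.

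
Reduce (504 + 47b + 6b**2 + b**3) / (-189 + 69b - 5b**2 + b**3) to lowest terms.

(8 + b)/(-3 + b)

Euclidean algorithm in ℚ[b]:
  b**3 + 6b**2 + 47b + 504 = (b**3 - 5b**2 + 69b - 189) + (11b**2 - 22b + 693)
  b**3 - 5b**2 + 69b - 189 = ((1/11)b - 3/11)(11b**2 - 22b + 693) + (0)
Last nonzero remainder: 11b**2 - 22b + 693. Dividing through by 11 gives the monic gcd b**2 - 2b + 63.
Cancel b**2 - 2b + 63 from numerator and denominator to get the reduced form.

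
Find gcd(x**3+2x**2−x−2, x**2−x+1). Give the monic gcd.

Repeated division with remainder:
  x**3+2x**2−x−2 = (x+3)(x**2−x+1) + (x−5)
  x**2−x+1 = (x+4)(x−5) + (21)
  x−5 = ((1/21)x−5/21)(21) + (0)
The last nonzero remainder is the constant 21, so the polynomials are coprime and gcd = 1.

1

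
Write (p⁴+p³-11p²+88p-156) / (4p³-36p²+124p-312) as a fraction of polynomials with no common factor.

Euclidean algorithm in ℚ[p]:
  p⁴+p³-11p²+88p-156 = ((1/4)p+5/2)(4p³-36p²+124p-312) + (48p²-144p+624)
  4p³-36p²+124p-312 = ((1/12)p-1/2)(48p²-144p+624) + (0)
Last nonzero remainder: 48p²-144p+624. Dividing through by 48 gives the monic gcd p²-3p+13.
Cancel p²-3p+13 from numerator and denominator to get the reduced form.

(p²+4p-12)/(4p-24)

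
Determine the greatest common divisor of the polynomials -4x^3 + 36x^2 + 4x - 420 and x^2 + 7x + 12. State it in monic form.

Repeated division with remainder:
  -4x^3 + 36x^2 + 4x - 420 = (-4x + 64)(x^2 + 7x + 12) + (-396x - 1188)
  x^2 + 7x + 12 = (-(1/396)x - 1/99)(-396x - 1188) + (0)
Last nonzero remainder: -396x - 1188. Dividing through by -396 gives the monic gcd x + 3.

x + 3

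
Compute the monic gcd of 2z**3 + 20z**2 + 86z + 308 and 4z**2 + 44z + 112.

z + 7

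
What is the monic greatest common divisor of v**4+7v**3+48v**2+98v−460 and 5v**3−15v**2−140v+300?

v**2+3v−10

Apply the Euclidean algorithm:
  v**4+7v**3+48v**2+98v−460 = ((1/5)v+2)(5v**3−15v**2−140v+300) + (106v**2+318v−1060)
  5v**3−15v**2−140v+300 = ((5/106)v−15/53)(106v**2+318v−1060) + (0)
Last nonzero remainder: 106v**2+318v−1060. Dividing through by 106 gives the monic gcd v**2+3v−10.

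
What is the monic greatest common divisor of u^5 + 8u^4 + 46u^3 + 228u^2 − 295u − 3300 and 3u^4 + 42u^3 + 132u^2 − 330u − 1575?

u^3 + 7u^2 − 5u − 75

Euclidean algorithm in ℚ[u]:
  u^5 + 8u^4 + 46u^3 + 228u^2 − 295u − 3300 = ((1/3)u − 2)(3u^4 + 42u^3 + 132u^2 − 330u − 1575) + (86u^3 + 602u^2 − 430u − 6450)
  3u^4 + 42u^3 + 132u^2 − 330u − 1575 = ((3/86)u + 21/86)(86u^3 + 602u^2 − 430u − 6450) + (0)
Last nonzero remainder: 86u^3 + 602u^2 − 430u − 6450. Dividing through by 86 gives the monic gcd u^3 + 7u^2 − 5u − 75.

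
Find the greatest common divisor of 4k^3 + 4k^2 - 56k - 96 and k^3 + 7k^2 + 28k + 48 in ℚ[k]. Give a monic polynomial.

Euclidean algorithm in ℚ[k]:
  4k^3 + 4k^2 - 56k - 96 = (4)(k^3 + 7k^2 + 28k + 48) + (-24k^2 - 168k - 288)
  k^3 + 7k^2 + 28k + 48 = (-(1/24)k)(-24k^2 - 168k - 288) + (16k + 48)
  -24k^2 - 168k - 288 = (-(3/2)k - 6)(16k + 48) + (0)
Last nonzero remainder: 16k + 48. Dividing through by 16 gives the monic gcd k + 3.

k + 3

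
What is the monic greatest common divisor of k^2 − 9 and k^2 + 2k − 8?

1

Euclidean algorithm in ℚ[k]:
  k^2 − 9 = (k^2 + 2k − 8) + (−2k − 1)
  k^2 + 2k − 8 = (−(1/2)k − 3/4)(−2k − 1) + (−35/4)
  −2k − 1 = ((8/35)k + 4/35)(−35/4) + (0)
The last nonzero remainder is the constant −35/4, so the polynomials are coprime and gcd = 1.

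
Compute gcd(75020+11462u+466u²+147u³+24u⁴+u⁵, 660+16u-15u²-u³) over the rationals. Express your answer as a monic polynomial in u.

Euclidean algorithm in ℚ[u]:
  u⁵+24u⁴+147u³+466u²+11462u+75020 = (-u²-9u-28)(-u³-15u²+16u+660) + (850u²+17850u+93500)
  -u³-15u²+16u+660 = (-(1/850)u+3/425)(850u²+17850u+93500) + (0)
Last nonzero remainder: 850u²+17850u+93500. Dividing through by 850 gives the monic gcd u²+21u+110.

110+21u+u²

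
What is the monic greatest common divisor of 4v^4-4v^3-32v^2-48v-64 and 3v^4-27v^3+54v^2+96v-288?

Repeated division with remainder:
  4v^4-4v^3-32v^2-48v-64 = (4/3)(3v^4-27v^3+54v^2+96v-288) + (32v^3-104v^2-176v+320)
  3v^4-27v^3+54v^2+96v-288 = ((3/32)v-69/128)(32v^3-104v^2-176v+320) + ((231/16)v^2-(231/8)v-231/2)
  32v^3-104v^2-176v+320 = ((512/231)v-640/231)((231/16)v^2-(231/8)v-231/2) + (0)
Last nonzero remainder: (231/16)v^2-(231/8)v-231/2. Dividing through by 231/16 gives the monic gcd v^2-2v-8.

v^2-2v-8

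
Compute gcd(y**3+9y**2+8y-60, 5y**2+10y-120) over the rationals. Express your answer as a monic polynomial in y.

y+6

By polynomial division,
  y**3+9y**2+8y-60 = ((1/5)y+7/5)(5y**2+10y-120) + (18y+108)
  5y**2+10y-120 = ((5/18)y-10/9)(18y+108) + (0)
Last nonzero remainder: 18y+108. Dividing through by 18 gives the monic gcd y+6.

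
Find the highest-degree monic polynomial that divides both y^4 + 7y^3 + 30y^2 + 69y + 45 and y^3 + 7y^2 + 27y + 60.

Euclidean algorithm in ℚ[y]:
  y^4 + 7y^3 + 30y^2 + 69y + 45 = (y)(y^3 + 7y^2 + 27y + 60) + (3y^2 + 9y + 45)
  y^3 + 7y^2 + 27y + 60 = ((1/3)y + 4/3)(3y^2 + 9y + 45) + (0)
Last nonzero remainder: 3y^2 + 9y + 45. Dividing through by 3 gives the monic gcd y^2 + 3y + 15.

y^2 + 3y + 15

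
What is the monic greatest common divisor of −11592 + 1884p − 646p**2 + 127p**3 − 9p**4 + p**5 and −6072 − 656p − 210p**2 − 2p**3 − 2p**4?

92 − 4p + p**2

Apply the Euclidean algorithm:
  p**5 − 9p**4 + 127p**3 − 646p**2 + 1884p − 11592 = (−(1/2)p + 5)(−2p**4 − 2p**3 − 210p**2 − 656p − 6072) + (32p**3 + 76p**2 + 2128p + 18768)
  −2p**4 − 2p**3 − 210p**2 − 656p − 6072 = (−(1/16)p + 11/128)(32p**3 + 76p**2 + 2128p + 18768) + (−(2673/32)p**2 + (2673/8)p − 61479/8)
  32p**3 + 76p**2 + 2128p + 18768 = (−(1024/2673)p − 2176/891)(−(2673/32)p**2 + (2673/8)p − 61479/8) + (0)
Last nonzero remainder: −(2673/32)p**2 + (2673/8)p − 61479/8. Dividing through by −2673/32 gives the monic gcd p**2 − 4p + 92.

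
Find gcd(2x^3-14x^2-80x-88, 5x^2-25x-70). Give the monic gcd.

x+2

Apply the Euclidean algorithm:
  2x^3-14x^2-80x-88 = ((2/5)x-4/5)(5x^2-25x-70) + (-72x-144)
  5x^2-25x-70 = (-(5/72)x+35/72)(-72x-144) + (0)
Last nonzero remainder: -72x-144. Dividing through by -72 gives the monic gcd x+2.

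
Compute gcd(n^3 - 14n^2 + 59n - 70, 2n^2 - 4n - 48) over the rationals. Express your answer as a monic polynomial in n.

1

By polynomial division,
  n^3 - 14n^2 + 59n - 70 = ((1/2)n - 6)(2n^2 - 4n - 48) + (59n - 358)
  2n^2 - 4n - 48 = ((2/59)n + 480/3481)(59n - 358) + (4752/3481)
  59n - 358 = ((205379/4752)n - 623099/2376)(4752/3481) + (0)
The last nonzero remainder is the constant 4752/3481, so the polynomials are coprime and gcd = 1.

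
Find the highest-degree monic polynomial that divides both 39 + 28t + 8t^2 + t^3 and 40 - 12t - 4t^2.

1

Euclidean algorithm in ℚ[t]:
  t^3 + 8t^2 + 28t + 39 = (-(1/4)t - 5/4)(-4t^2 - 12t + 40) + (23t + 89)
  -4t^2 - 12t + 40 = (-(4/23)t + 80/529)(23t + 89) + (14040/529)
  23t + 89 = ((12167/14040)t + 47081/14040)(14040/529) + (0)
The last nonzero remainder is the constant 14040/529, so the polynomials are coprime and gcd = 1.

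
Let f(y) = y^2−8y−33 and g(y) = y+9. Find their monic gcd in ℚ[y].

By polynomial division,
  y^2−8y−33 = (y−17)(y+9) + (120)
  y+9 = ((1/120)y+3/40)(120) + (0)
The last nonzero remainder is the constant 120, so the polynomials are coprime and gcd = 1.

1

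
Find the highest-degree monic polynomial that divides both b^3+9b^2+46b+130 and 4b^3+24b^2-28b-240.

b+5

Repeated division with remainder:
  b^3+9b^2+46b+130 = (1/4)(4b^3+24b^2-28b-240) + (3b^2+53b+190)
  4b^3+24b^2-28b-240 = ((4/3)b-140/9)(3b^2+53b+190) + ((4888/9)b+24440/9)
  3b^2+53b+190 = ((27/4888)b+171/2444)((4888/9)b+24440/9) + (0)
Last nonzero remainder: (4888/9)b+24440/9. Dividing through by 4888/9 gives the monic gcd b+5.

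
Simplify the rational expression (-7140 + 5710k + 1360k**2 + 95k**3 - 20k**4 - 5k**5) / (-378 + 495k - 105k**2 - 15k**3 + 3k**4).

Euclidean algorithm in ℚ[k]:
  -5k**5 - 20k**4 + 95k**3 + 1360k**2 + 5710k - 7140 = (-(5/3)k - 15)(3k**4 - 15k**3 - 105k**2 + 495k - 378) + (-305k**3 + 610k**2 + 12505k - 12810)
  3k**4 - 15k**3 - 105k**2 + 495k - 378 = (-(3/305)k + 9/305)(-305k**3 + 610k**2 + 12505k - 12810) + (0)
Last nonzero remainder: -305k**3 + 610k**2 + 12505k - 12810. Dividing through by -305 gives the monic gcd k**3 - 2k**2 - 41k + 42.
Cancel k**3 - 2k**2 - 41k + 42 from numerator and denominator to get the reduced form.

(-170 - 30k - 5k**2)/(-9 + 3k)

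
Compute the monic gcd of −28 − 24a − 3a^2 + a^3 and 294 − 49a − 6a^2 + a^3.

−7 + a

Euclidean algorithm in ℚ[a]:
  a^3 − 3a^2 − 24a − 28 = (a^3 − 6a^2 − 49a + 294) + (3a^2 + 25a − 322)
  a^3 − 6a^2 − 49a + 294 = ((1/3)a − 43/9)(3a^2 + 25a − 322) + ((1600/9)a − 11200/9)
  3a^2 + 25a − 322 = ((27/1600)a + 207/800)((1600/9)a − 11200/9) + (0)
Last nonzero remainder: (1600/9)a − 11200/9. Dividing through by 1600/9 gives the monic gcd a − 7.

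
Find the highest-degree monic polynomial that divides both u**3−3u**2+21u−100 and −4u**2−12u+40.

1

Apply the Euclidean algorithm:
  u**3−3u**2+21u−100 = (−(1/4)u+3/2)(−4u**2−12u+40) + (49u−160)
  −4u**2−12u+40 = (−(4/49)u−1228/2401)(49u−160) + (−100440/2401)
  49u−160 = (−(117649/100440)u+9604/2511)(−100440/2401) + (0)
The last nonzero remainder is the constant −100440/2401, so the polynomials are coprime and gcd = 1.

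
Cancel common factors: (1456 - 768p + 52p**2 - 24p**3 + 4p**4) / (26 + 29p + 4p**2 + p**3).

(56 - 36p + 4p**2)/(1 + p)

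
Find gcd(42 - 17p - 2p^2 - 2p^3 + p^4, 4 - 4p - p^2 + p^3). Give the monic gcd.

Euclidean algorithm in ℚ[p]:
  p^4 - 2p^3 - 2p^2 - 17p + 42 = (p - 1)(p^3 - p^2 - 4p + 4) + (p^2 - 25p + 46)
  p^3 - p^2 - 4p + 4 = (p + 24)(p^2 - 25p + 46) + (550p - 1100)
  p^2 - 25p + 46 = ((1/550)p - 23/550)(550p - 1100) + (0)
Last nonzero remainder: 550p - 1100. Dividing through by 550 gives the monic gcd p - 2.

-2 + p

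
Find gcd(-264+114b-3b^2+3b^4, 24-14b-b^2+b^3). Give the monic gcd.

-8+2b+b^2

Apply the Euclidean algorithm:
  3b^4-3b^2+114b-264 = (3b+3)(b^3-b^2-14b+24) + (42b^2+84b-336)
  b^3-b^2-14b+24 = ((1/42)b-1/14)(42b^2+84b-336) + (0)
Last nonzero remainder: 42b^2+84b-336. Dividing through by 42 gives the monic gcd b^2+2b-8.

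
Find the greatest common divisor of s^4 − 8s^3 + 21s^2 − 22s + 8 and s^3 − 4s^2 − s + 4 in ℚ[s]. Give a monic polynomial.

Apply the Euclidean algorithm:
  s^4 − 8s^3 + 21s^2 − 22s + 8 = (s − 4)(s^3 − 4s^2 − s + 4) + (6s^2 − 30s + 24)
  s^3 − 4s^2 − s + 4 = ((1/6)s + 1/6)(6s^2 − 30s + 24) + (0)
Last nonzero remainder: 6s^2 − 30s + 24. Dividing through by 6 gives the monic gcd s^2 − 5s + 4.

s^2 − 5s + 4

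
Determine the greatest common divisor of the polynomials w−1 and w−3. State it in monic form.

1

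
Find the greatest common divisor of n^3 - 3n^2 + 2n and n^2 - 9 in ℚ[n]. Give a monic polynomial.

1

Apply the Euclidean algorithm:
  n^3 - 3n^2 + 2n = (n - 3)(n^2 - 9) + (11n - 27)
  n^2 - 9 = ((1/11)n + 27/121)(11n - 27) + (-360/121)
  11n - 27 = (-(1331/360)n + 363/40)(-360/121) + (0)
The last nonzero remainder is the constant -360/121, so the polynomials are coprime and gcd = 1.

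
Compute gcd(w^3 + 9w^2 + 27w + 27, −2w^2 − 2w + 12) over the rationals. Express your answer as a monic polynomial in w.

w + 3

By polynomial division,
  w^3 + 9w^2 + 27w + 27 = (−(1/2)w − 4)(−2w^2 − 2w + 12) + (25w + 75)
  −2w^2 − 2w + 12 = (−(2/25)w + 4/25)(25w + 75) + (0)
Last nonzero remainder: 25w + 75. Dividing through by 25 gives the monic gcd w + 3.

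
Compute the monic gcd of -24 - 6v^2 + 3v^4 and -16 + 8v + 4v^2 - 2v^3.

By polynomial division,
  3v^4 - 6v^2 - 24 = (-(3/2)v - 3)(-2v^3 + 4v^2 + 8v - 16) + (18v^2 - 72)
  -2v^3 + 4v^2 + 8v - 16 = (-(1/9)v + 2/9)(18v^2 - 72) + (0)
Last nonzero remainder: 18v^2 - 72. Dividing through by 18 gives the monic gcd v^2 - 4.

-4 + v^2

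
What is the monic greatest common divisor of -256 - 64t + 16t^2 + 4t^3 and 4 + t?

4 + t

By polynomial division,
  4t^3 + 16t^2 - 64t - 256 = (4t^2 - 64)(t + 4) + (0)
The last nonzero remainder t + 4 is already monic.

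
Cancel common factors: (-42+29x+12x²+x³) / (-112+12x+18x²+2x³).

(-6+5x+x²)/(-16+4x+2x²)

Euclidean algorithm in ℚ[x]:
  x³+12x²+29x-42 = (1/2)(2x³+18x²+12x-112) + (3x²+23x+14)
  2x³+18x²+12x-112 = ((2/3)x+8/9)(3x²+23x+14) + (-(160/9)x-1120/9)
  3x²+23x+14 = (-(27/160)x-9/80)(-(160/9)x-1120/9) + (0)
Last nonzero remainder: -(160/9)x-1120/9. Dividing through by -160/9 gives the monic gcd x+7.
Cancel x+7 from numerator and denominator to get the reduced form.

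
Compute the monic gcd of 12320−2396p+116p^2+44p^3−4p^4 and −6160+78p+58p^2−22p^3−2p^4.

280−29p+p^3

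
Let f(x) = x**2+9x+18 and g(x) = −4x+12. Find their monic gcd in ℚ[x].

Repeated division with remainder:
  x**2+9x+18 = (−(1/4)x−3)(−4x+12) + (54)
  −4x+12 = (−(2/27)x+2/9)(54) + (0)
The last nonzero remainder is the constant 54, so the polynomials are coprime and gcd = 1.

1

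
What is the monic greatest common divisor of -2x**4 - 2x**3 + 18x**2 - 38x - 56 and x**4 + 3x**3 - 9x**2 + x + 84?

x**3 - 9x + 28

Euclidean algorithm in ℚ[x]:
  -2x**4 - 2x**3 + 18x**2 - 38x - 56 = (-2)(x**4 + 3x**3 - 9x**2 + x + 84) + (4x**3 - 36x + 112)
  x**4 + 3x**3 - 9x**2 + x + 84 = ((1/4)x + 3/4)(4x**3 - 36x + 112) + (0)
Last nonzero remainder: 4x**3 - 36x + 112. Dividing through by 4 gives the monic gcd x**3 - 9x + 28.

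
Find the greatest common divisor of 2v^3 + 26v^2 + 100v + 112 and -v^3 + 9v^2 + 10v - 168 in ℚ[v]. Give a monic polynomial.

v + 4

By polynomial division,
  2v^3 + 26v^2 + 100v + 112 = (-2)(-v^3 + 9v^2 + 10v - 168) + (44v^2 + 120v - 224)
  -v^3 + 9v^2 + 10v - 168 = (-(1/44)v + 129/484)(44v^2 + 120v - 224) + (-(3276/121)v - 13104/121)
  44v^2 + 120v - 224 = (-(1331/819)v + 242/117)(-(3276/121)v - 13104/121) + (0)
Last nonzero remainder: -(3276/121)v - 13104/121. Dividing through by -3276/121 gives the monic gcd v + 4.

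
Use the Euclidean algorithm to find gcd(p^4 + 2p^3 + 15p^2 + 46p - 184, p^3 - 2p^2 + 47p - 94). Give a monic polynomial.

p - 2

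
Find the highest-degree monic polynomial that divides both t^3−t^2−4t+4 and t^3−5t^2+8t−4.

t^2−3t+2

Repeated division with remainder:
  t^3−t^2−4t+4 = (t^3−5t^2+8t−4) + (4t^2−12t+8)
  t^3−5t^2+8t−4 = ((1/4)t−1/2)(4t^2−12t+8) + (0)
Last nonzero remainder: 4t^2−12t+8. Dividing through by 4 gives the monic gcd t^2−3t+2.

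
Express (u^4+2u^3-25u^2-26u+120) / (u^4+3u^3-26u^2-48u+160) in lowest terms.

(u+3)/(u+4)

By polynomial division,
  u^4+2u^3-25u^2-26u+120 = (u^4+3u^3-26u^2-48u+160) + (-u^3+u^2+22u-40)
  u^4+3u^3-26u^2-48u+160 = (-u-4)(-u^3+u^2+22u-40) + (0)
Last nonzero remainder: -u^3+u^2+22u-40. Dividing through by -1 gives the monic gcd u^3-u^2-22u+40.
Cancel u^3-u^2-22u+40 from numerator and denominator to get the reduced form.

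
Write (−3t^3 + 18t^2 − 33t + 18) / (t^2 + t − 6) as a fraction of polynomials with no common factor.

Repeated division with remainder:
  −3t^3 + 18t^2 − 33t + 18 = (−3t + 21)(t^2 + t − 6) + (−72t + 144)
  t^2 + t − 6 = (−(1/72)t − 1/24)(−72t + 144) + (0)
Last nonzero remainder: −72t + 144. Dividing through by −72 gives the monic gcd t − 2.
Cancel t − 2 from numerator and denominator to get the reduced form.

(−3t^2 + 12t − 9)/(t + 3)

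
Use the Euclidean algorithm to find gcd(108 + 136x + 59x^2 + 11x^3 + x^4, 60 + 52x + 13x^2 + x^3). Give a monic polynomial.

Repeated division with remainder:
  x^4 + 11x^3 + 59x^2 + 136x + 108 = (x - 2)(x^3 + 13x^2 + 52x + 60) + (33x^2 + 180x + 228)
  x^3 + 13x^2 + 52x + 60 = ((1/33)x + 83/363)(33x^2 + 180x + 228) + ((476/121)x + 952/121)
  33x^2 + 180x + 228 = ((3993/476)x + 6897/238)((476/121)x + 952/121) + (0)
Last nonzero remainder: (476/121)x + 952/121. Dividing through by 476/121 gives the monic gcd x + 2.

2 + x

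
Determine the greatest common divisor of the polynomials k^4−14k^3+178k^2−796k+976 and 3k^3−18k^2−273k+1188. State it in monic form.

k−4

Apply the Euclidean algorithm:
  k^4−14k^3+178k^2−796k+976 = ((1/3)k−8/3)(3k^3−18k^2−273k+1188) + (221k^2−1920k+4144)
  3k^3−18k^2−273k+1188 = ((3/221)k+1782/48841)(221k^2−1920k+4144) + (−(12659625/48841)k+50638500/48841)
  221k^2−1920k+4144 = (−(10793861/12659625)k+50599276/12659625)(−(12659625/48841)k+50638500/48841) + (0)
Last nonzero remainder: −(12659625/48841)k+50638500/48841. Dividing through by −12659625/48841 gives the monic gcd k−4.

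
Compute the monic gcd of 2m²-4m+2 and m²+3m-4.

Apply the Euclidean algorithm:
  2m²-4m+2 = (2)(m²+3m-4) + (-10m+10)
  m²+3m-4 = (-(1/10)m-2/5)(-10m+10) + (0)
Last nonzero remainder: -10m+10. Dividing through by -10 gives the monic gcd m-1.

m-1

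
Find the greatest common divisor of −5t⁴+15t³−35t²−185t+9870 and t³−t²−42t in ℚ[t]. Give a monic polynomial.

t²−t−42

By polynomial division,
  −5t⁴+15t³−35t²−185t+9870 = (−5t+10)(t³−t²−42t) + (−235t²+235t+9870)
  t³−t²−42t = (−(1/235)t)(−235t²+235t+9870) + (0)
Last nonzero remainder: −235t²+235t+9870. Dividing through by −235 gives the monic gcd t²−t−42.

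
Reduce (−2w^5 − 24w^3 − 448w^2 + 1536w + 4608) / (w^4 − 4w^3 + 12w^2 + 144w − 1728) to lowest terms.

(−2w^2 + 4w + 16)/(w − 6)

Apply the Euclidean algorithm:
  −2w^5 − 24w^3 − 448w^2 + 1536w + 4608 = (−2w − 8)(w^4 − 4w^3 + 12w^2 + 144w − 1728) + (−32w^3 − 64w^2 − 768w − 9216)
  w^4 − 4w^3 + 12w^2 + 144w − 1728 = (−(1/32)w + 3/16)(−32w^3 − 64w^2 − 768w − 9216) + (0)
Last nonzero remainder: −32w^3 − 64w^2 − 768w − 9216. Dividing through by −32 gives the monic gcd w^3 + 2w^2 + 24w + 288.
Cancel w^3 + 2w^2 + 24w + 288 from numerator and denominator to get the reduced form.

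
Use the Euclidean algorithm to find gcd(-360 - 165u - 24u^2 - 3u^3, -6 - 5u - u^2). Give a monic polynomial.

3 + u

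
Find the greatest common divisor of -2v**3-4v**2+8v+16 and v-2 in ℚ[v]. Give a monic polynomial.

v-2

Apply the Euclidean algorithm:
  -2v**3-4v**2+8v+16 = (-2v**2-8v-8)(v-2) + (0)
The last nonzero remainder v-2 is already monic.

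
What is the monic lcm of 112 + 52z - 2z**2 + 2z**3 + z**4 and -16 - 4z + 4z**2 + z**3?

-224 + 8z + 56z**2 - 6z**3 + z**5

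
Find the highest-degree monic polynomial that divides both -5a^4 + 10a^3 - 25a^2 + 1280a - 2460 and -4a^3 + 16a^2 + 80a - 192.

By polynomial division,
  -5a^4 + 10a^3 - 25a^2 + 1280a - 2460 = ((5/4)a + 5/2)(-4a^3 + 16a^2 + 80a - 192) + (-165a^2 + 1320a - 1980)
  -4a^3 + 16a^2 + 80a - 192 = ((4/165)a + 16/165)(-165a^2 + 1320a - 1980) + (0)
Last nonzero remainder: -165a^2 + 1320a - 1980. Dividing through by -165 gives the monic gcd a^2 - 8a + 12.

a^2 - 8a + 12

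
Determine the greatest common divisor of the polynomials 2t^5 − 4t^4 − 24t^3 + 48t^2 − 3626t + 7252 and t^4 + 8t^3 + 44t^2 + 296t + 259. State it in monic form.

t^3 + 7t^2 + 37t + 259

By polynomial division,
  2t^5 − 4t^4 − 24t^3 + 48t^2 − 3626t + 7252 = (2t − 20)(t^4 + 8t^3 + 44t^2 + 296t + 259) + (48t^3 + 336t^2 + 1776t + 12432)
  t^4 + 8t^3 + 44t^2 + 296t + 259 = ((1/48)t + 1/48)(48t^3 + 336t^2 + 1776t + 12432) + (0)
Last nonzero remainder: 48t^3 + 336t^2 + 1776t + 12432. Dividing through by 48 gives the monic gcd t^3 + 7t^2 + 37t + 259.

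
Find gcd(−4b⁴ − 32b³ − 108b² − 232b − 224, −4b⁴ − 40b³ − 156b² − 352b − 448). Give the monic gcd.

Repeated division with remainder:
  −4b⁴ − 32b³ − 108b² − 232b − 224 = (−4b⁴ − 40b³ − 156b² − 352b − 448) + (8b³ + 48b² + 120b + 224)
  −4b⁴ − 40b³ − 156b² − 352b − 448 = (−(1/2)b − 2)(8b³ + 48b² + 120b + 224) + (0)
Last nonzero remainder: 8b³ + 48b² + 120b + 224. Dividing through by 8 gives the monic gcd b³ + 6b² + 15b + 28.

b³ + 6b² + 15b + 28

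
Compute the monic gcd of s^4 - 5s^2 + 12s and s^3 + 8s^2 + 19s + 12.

Repeated division with remainder:
  s^4 - 5s^2 + 12s = (s - 8)(s^3 + 8s^2 + 19s + 12) + (40s^2 + 152s + 96)
  s^3 + 8s^2 + 19s + 12 = ((1/40)s + 21/200)(40s^2 + 152s + 96) + ((16/25)s + 48/25)
  40s^2 + 152s + 96 = ((125/2)s + 50)((16/25)s + 48/25) + (0)
Last nonzero remainder: (16/25)s + 48/25. Dividing through by 16/25 gives the monic gcd s + 3.

s + 3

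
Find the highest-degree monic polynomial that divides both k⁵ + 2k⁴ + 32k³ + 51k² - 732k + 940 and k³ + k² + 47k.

Apply the Euclidean algorithm:
  k⁵ + 2k⁴ + 32k³ + 51k² - 732k + 940 = (k² + k - 16)(k³ + k² + 47k) + (20k² + 20k + 940)
  k³ + k² + 47k = ((1/20)k)(20k² + 20k + 940) + (0)
Last nonzero remainder: 20k² + 20k + 940. Dividing through by 20 gives the monic gcd k² + k + 47.

k² + k + 47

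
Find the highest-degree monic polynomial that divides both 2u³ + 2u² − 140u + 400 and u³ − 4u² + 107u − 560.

u − 5

Euclidean algorithm in ℚ[u]:
  2u³ + 2u² − 140u + 400 = (2)(u³ − 4u² + 107u − 560) + (10u² − 354u + 1520)
  u³ − 4u² + 107u − 560 = ((1/10)u + 157/50)(10u² − 354u + 1520) + ((26664/25)u − 26664/5)
  10u² − 354u + 1520 = ((125/13332)u − 950/3333)((26664/25)u − 26664/5) + (0)
Last nonzero remainder: (26664/25)u − 26664/5. Dividing through by 26664/25 gives the monic gcd u − 5.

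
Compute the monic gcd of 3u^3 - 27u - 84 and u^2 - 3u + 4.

1

Apply the Euclidean algorithm:
  3u^3 - 27u - 84 = (3u + 9)(u^2 - 3u + 4) + (-12u - 120)
  u^2 - 3u + 4 = (-(1/12)u + 13/12)(-12u - 120) + (134)
  -12u - 120 = (-(6/67)u - 60/67)(134) + (0)
The last nonzero remainder is the constant 134, so the polynomials are coprime and gcd = 1.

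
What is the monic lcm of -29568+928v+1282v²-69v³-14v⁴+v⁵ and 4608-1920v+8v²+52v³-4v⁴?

88704-32352v-2918v²+1489v³-27v⁴-17v⁵+v⁶

Euclidean algorithm in ℚ[v]:
  v⁵-14v⁴-69v³+1282v²+928v-29568 = (-(1/4)v+1/4)(-4v⁴+52v³+8v²-1920v+4608) + (-80v³+800v²+2560v-30720)
  -4v⁴+52v³+8v²-1920v+4608 = ((1/20)v-3/20)(-80v³+800v²+2560v-30720) + (0)
Last nonzero remainder: -80v³+800v²+2560v-30720. Dividing through by -80 gives the monic gcd v³-10v²-32v+384.
Then lcm(f, g) = f·g / gcd(f, g); expanding and making the result monic gives the answer.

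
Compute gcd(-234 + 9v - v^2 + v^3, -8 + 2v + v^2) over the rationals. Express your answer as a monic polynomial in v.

1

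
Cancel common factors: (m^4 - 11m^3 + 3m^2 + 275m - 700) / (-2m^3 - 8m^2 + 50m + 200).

(-m^2 + 11m - 28)/(2m + 8)

Repeated division with remainder:
  m^4 - 11m^3 + 3m^2 + 275m - 700 = (-(1/2)m + 15/2)(-2m^3 - 8m^2 + 50m + 200) + (88m^2 - 2200)
  -2m^3 - 8m^2 + 50m + 200 = (-(1/44)m - 1/11)(88m^2 - 2200) + (0)
Last nonzero remainder: 88m^2 - 2200. Dividing through by 88 gives the monic gcd m^2 - 25.
Cancel m^2 - 25 from numerator and denominator to get the reduced form.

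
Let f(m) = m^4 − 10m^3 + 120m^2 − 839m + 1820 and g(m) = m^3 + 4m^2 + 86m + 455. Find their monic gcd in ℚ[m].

Repeated division with remainder:
  m^4 − 10m^3 + 120m^2 − 839m + 1820 = (m − 14)(m^3 + 4m^2 + 86m + 455) + (90m^2 − 90m + 8190)
  m^3 + 4m^2 + 86m + 455 = ((1/90)m + 1/18)(90m^2 − 90m + 8190) + (0)
Last nonzero remainder: 90m^2 − 90m + 8190. Dividing through by 90 gives the monic gcd m^2 − m + 91.

m^2 − m + 91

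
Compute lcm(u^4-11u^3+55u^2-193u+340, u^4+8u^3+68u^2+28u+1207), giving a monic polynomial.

u^6-u^5+16u^4-424u^3+2315u^2-10303u+24140

Euclidean algorithm in ℚ[u]:
  u^4-11u^3+55u^2-193u+340 = (u^4+8u^3+68u^2+28u+1207) + (-19u^3-13u^2-221u-867)
  u^4+8u^3+68u^2+28u+1207 = (-(1/19)u-139/361)(-19u^3-13u^2-221u-867) + ((18542/361)u^2-(37084/361)u+315214/361)
  -19u^3-13u^2-221u-867 = (-(6859/18542)u-18411/18542)((18542/361)u^2-(37084/361)u+315214/361) + (0)
Last nonzero remainder: (18542/361)u^2-(37084/361)u+315214/361. Dividing through by 18542/361 gives the monic gcd u^2-2u+17.
Then lcm(f, g) = f·g / gcd(f, g); expanding and making the result monic gives the answer.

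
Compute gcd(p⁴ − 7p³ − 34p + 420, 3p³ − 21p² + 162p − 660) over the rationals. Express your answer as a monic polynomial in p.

Apply the Euclidean algorithm:
  p⁴ − 7p³ − 34p + 420 = ((1/3)p)(3p³ − 21p² + 162p − 660) + (−54p² + 186p + 420)
  3p³ − 21p² + 162p − 660 = (−(1/18)p + 16/81)(−54p² + 186p + 420) + ((4012/27)p − 20060/27)
  −54p² + 186p + 420 = (−(729/2006)p − 567/1003)((4012/27)p − 20060/27) + (0)
Last nonzero remainder: (4012/27)p − 20060/27. Dividing through by 4012/27 gives the monic gcd p − 5.

p − 5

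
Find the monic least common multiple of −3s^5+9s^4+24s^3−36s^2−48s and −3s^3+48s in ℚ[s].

s^6+s^5−20s^4−20s^3+64s^2+64s

Repeated division with remainder:
  −3s^5+9s^4+24s^3−36s^2−48s = (s^2−3s+8)(−3s^3+48s) + (108s^2−432s)
  −3s^3+48s = (−(1/36)s−1/9)(108s^2−432s) + (0)
Last nonzero remainder: 108s^2−432s. Dividing through by 108 gives the monic gcd s^2−4s.
Then lcm(f, g) = f·g / gcd(f, g); expanding and making the result monic gives the answer.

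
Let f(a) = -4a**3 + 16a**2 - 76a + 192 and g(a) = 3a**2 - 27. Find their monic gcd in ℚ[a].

a - 3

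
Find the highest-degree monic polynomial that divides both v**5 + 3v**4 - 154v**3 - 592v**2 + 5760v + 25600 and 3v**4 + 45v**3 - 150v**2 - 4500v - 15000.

Apply the Euclidean algorithm:
  v**5 + 3v**4 - 154v**3 - 592v**2 + 5760v + 25600 = ((1/3)v - 4)(3v**4 + 45v**3 - 150v**2 - 4500v - 15000) + (76v**3 + 308v**2 - 7240v - 34400)
  3v**4 + 45v**3 - 150v**2 - 4500v - 15000 = ((3/76)v + 156/361)(76v**3 + 308v**2 - 7240v - 34400) + ((972/361)v**2 - (4860/361)v - 48600/361)
  76v**3 + 308v**2 - 7240v - 34400 = ((6859/243)v + 62092/243)((972/361)v**2 - (4860/361)v - 48600/361) + (0)
Last nonzero remainder: (972/361)v**2 - (4860/361)v - 48600/361. Dividing through by 972/361 gives the monic gcd v**2 - 5v - 50.

v**2 - 5v - 50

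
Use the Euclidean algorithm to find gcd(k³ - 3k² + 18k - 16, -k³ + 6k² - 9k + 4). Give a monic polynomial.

Apply the Euclidean algorithm:
  k³ - 3k² + 18k - 16 = (-1)(-k³ + 6k² - 9k + 4) + (3k² + 9k - 12)
  -k³ + 6k² - 9k + 4 = (-(1/3)k + 3)(3k² + 9k - 12) + (-40k + 40)
  3k² + 9k - 12 = (-(3/40)k - 3/10)(-40k + 40) + (0)
Last nonzero remainder: -40k + 40. Dividing through by -40 gives the monic gcd k - 1.

k - 1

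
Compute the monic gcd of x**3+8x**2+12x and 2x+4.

Apply the Euclidean algorithm:
  x**3+8x**2+12x = ((1/2)x**2+3x)(2x+4) + (0)
Last nonzero remainder: 2x+4. Dividing through by 2 gives the monic gcd x+2.

x+2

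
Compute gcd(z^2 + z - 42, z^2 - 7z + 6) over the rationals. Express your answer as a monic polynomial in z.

z - 6

Apply the Euclidean algorithm:
  z^2 + z - 42 = (z^2 - 7z + 6) + (8z - 48)
  z^2 - 7z + 6 = ((1/8)z - 1/8)(8z - 48) + (0)
Last nonzero remainder: 8z - 48. Dividing through by 8 gives the monic gcd z - 6.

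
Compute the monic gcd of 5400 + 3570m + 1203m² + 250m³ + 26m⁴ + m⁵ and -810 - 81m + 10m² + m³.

Repeated division with remainder:
  m⁵ + 26m⁴ + 250m³ + 1203m² + 3570m + 5400 = (m² + 16m + 171)(m³ + 10m² - 81m - 810) + (1599m² + 30381m + 143910)
  m³ + 10m² - 81m - 810 = ((1/1599)m - 3/533)(1599m² + 30381m + 143910) + (0)
Last nonzero remainder: 1599m² + 30381m + 143910. Dividing through by 1599 gives the monic gcd m² + 19m + 90.

90 + 19m + m²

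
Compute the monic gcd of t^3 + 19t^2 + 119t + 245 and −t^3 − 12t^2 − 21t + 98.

t^2 + 14t + 49

Repeated division with remainder:
  t^3 + 19t^2 + 119t + 245 = (−1)(−t^3 − 12t^2 − 21t + 98) + (7t^2 + 98t + 343)
  −t^3 − 12t^2 − 21t + 98 = (−(1/7)t + 2/7)(7t^2 + 98t + 343) + (0)
Last nonzero remainder: 7t^2 + 98t + 343. Dividing through by 7 gives the monic gcd t^2 + 14t + 49.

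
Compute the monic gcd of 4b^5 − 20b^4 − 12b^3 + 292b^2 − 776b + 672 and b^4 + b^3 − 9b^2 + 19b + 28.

b^3 − 9b + 28

Apply the Euclidean algorithm:
  4b^5 − 20b^4 − 12b^3 + 292b^2 − 776b + 672 = (4b − 24)(b^4 + b^3 − 9b^2 + 19b + 28) + (48b^3 − 432b + 1344)
  b^4 + b^3 − 9b^2 + 19b + 28 = ((1/48)b + 1/48)(48b^3 − 432b + 1344) + (0)
Last nonzero remainder: 48b^3 − 432b + 1344. Dividing through by 48 gives the monic gcd b^3 − 9b + 28.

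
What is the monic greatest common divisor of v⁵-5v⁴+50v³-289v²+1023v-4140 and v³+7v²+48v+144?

v²+3v+36

Euclidean algorithm in ℚ[v]:
  v⁵-5v⁴+50v³-289v²+1023v-4140 = (v²-12v+86)(v³+7v²+48v+144) + (-459v²-1377v-16524)
  v³+7v²+48v+144 = (-(1/459)v-4/459)(-459v²-1377v-16524) + (0)
Last nonzero remainder: -459v²-1377v-16524. Dividing through by -459 gives the monic gcd v²+3v+36.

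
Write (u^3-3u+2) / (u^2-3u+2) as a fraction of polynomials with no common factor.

By polynomial division,
  u^3-3u+2 = (u+3)(u^2-3u+2) + (4u-4)
  u^2-3u+2 = ((1/4)u-1/2)(4u-4) + (0)
Last nonzero remainder: 4u-4. Dividing through by 4 gives the monic gcd u-1.
Cancel u-1 from numerator and denominator to get the reduced form.

(u^2+u-2)/(u-2)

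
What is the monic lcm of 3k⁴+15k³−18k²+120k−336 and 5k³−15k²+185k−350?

k⁶+4k⁵+24k⁴+221k³−362k²+1512k−3920

Apply the Euclidean algorithm:
  3k⁴+15k³−18k²+120k−336 = ((3/5)k+24/5)(5k³−15k²+185k−350) + (−57k²−558k+1344)
  5k³−15k²+185k−350 = (−(5/57)k+405/361)(−57k²−558k+1344) + ((335335/361)k−670670/361)
  −57k²−558k+1344 = (−(20577/335335)k−34656/47905)((335335/361)k−670670/361) + (0)
Last nonzero remainder: (335335/361)k−670670/361. Dividing through by 335335/361 gives the monic gcd k−2.
Then lcm(f, g) = f·g / gcd(f, g); expanding and making the result monic gives the answer.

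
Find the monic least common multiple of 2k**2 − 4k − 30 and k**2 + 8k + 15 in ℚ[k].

k**3 + 3k**2 − 25k − 75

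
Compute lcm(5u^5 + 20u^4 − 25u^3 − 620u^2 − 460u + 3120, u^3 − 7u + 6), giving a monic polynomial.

u^6 + 3u^5 − 9u^4 − 119u^3 + 32u^2 + 716u − 624

Repeated division with remainder:
  5u^5 + 20u^4 − 25u^3 − 620u^2 − 460u + 3120 = (5u^2 + 20u + 10)(u^3 − 7u + 6) + (−510u^2 − 510u + 3060)
  u^3 − 7u + 6 = (−(1/510)u + 1/510)(−510u^2 − 510u + 3060) + (0)
Last nonzero remainder: −510u^2 − 510u + 3060. Dividing through by −510 gives the monic gcd u^2 + u − 6.
Then lcm(f, g) = f·g / gcd(f, g); expanding and making the result monic gives the answer.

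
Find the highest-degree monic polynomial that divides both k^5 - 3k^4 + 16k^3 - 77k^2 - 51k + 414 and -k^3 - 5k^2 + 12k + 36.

k^2 - k - 6

By polynomial division,
  k^5 - 3k^4 + 16k^3 - 77k^2 - 51k + 414 = (-k^2 + 8k - 68)(-k^3 - 5k^2 + 12k + 36) + (-477k^2 + 477k + 2862)
  -k^3 - 5k^2 + 12k + 36 = ((1/477)k + 2/159)(-477k^2 + 477k + 2862) + (0)
Last nonzero remainder: -477k^2 + 477k + 2862. Dividing through by -477 gives the monic gcd k^2 - k - 6.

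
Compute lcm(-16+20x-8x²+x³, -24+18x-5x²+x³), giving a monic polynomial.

Apply the Euclidean algorithm:
  x³-8x²+20x-16 = (x³-5x²+18x-24) + (-3x²+2x+8)
  x³-5x²+18x-24 = (-(1/3)x+13/9)(-3x²+2x+8) + ((160/9)x-320/9)
  -3x²+2x+8 = (-(27/160)x-9/40)((160/9)x-320/9) + (0)
Last nonzero remainder: (160/9)x-320/9. Dividing through by 160/9 gives the monic gcd x-2.
Then lcm(f, g) = f·g / gcd(f, g); expanding and making the result monic gives the answer.

-192+288x-172x²+56x³-11x⁴+x⁵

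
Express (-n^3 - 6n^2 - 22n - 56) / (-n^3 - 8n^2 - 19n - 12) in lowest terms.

(n^2 + 2n + 14)/(n^2 + 4n + 3)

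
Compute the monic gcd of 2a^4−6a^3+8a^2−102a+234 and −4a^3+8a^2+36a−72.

a−3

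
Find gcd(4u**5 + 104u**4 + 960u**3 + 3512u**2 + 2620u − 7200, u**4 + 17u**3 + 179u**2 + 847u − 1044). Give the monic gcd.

Apply the Euclidean algorithm:
  4u**5 + 104u**4 + 960u**3 + 3512u**2 + 2620u − 7200 = (4u + 36)(u**4 + 17u**3 + 179u**2 + 847u − 1044) + (−368u**3 − 6320u**2 − 23696u + 30384)
  u**4 + 17u**3 + 179u**2 + 847u − 1044 = (−(1/368)u + 1/2116)(−368u**3 − 6320u**2 − 23696u + 30384) + ((62208/529)u**2 + (497664/529)u − 559872/529)
  −368u**3 − 6320u**2 − 23696u + 30384 = (−(12167/3888)u − 111619/3888)((62208/529)u**2 + (497664/529)u − 559872/529) + (0)
Last nonzero remainder: (62208/529)u**2 + (497664/529)u − 559872/529. Dividing through by 62208/529 gives the monic gcd u**2 + 8u − 9.

u**2 + 8u − 9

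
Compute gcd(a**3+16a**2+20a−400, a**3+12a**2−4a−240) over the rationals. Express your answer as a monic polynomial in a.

By polynomial division,
  a**3+16a**2+20a−400 = (a**3+12a**2−4a−240) + (4a**2+24a−160)
  a**3+12a**2−4a−240 = ((1/4)a+3/2)(4a**2+24a−160) + (0)
Last nonzero remainder: 4a**2+24a−160. Dividing through by 4 gives the monic gcd a**2+6a−40.

a**2+6a−40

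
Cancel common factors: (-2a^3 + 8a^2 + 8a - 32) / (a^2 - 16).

Euclidean algorithm in ℚ[a]:
  -2a^3 + 8a^2 + 8a - 32 = (-2a + 8)(a^2 - 16) + (-24a + 96)
  a^2 - 16 = (-(1/24)a - 1/6)(-24a + 96) + (0)
Last nonzero remainder: -24a + 96. Dividing through by -24 gives the monic gcd a - 4.
Cancel a - 4 from numerator and denominator to get the reduced form.

(-2a^2 + 8)/(a + 4)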